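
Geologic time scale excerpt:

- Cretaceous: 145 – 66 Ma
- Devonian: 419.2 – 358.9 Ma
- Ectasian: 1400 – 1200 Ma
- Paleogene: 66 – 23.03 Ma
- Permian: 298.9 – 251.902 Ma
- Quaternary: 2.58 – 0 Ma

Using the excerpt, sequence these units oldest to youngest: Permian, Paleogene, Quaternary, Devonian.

Devonian, then Permian, then Paleogene, then Quaternary

Sorting by start age (descending Ma, since larger Ma = older): Devonian began 419.2, Permian began 298.9, Paleogene began 66, Quaternary began 2.58.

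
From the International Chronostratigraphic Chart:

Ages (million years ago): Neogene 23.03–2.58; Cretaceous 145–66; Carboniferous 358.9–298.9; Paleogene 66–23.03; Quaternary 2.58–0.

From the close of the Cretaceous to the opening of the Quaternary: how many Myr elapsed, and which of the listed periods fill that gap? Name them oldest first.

63.42 million years; Paleogene, Neogene

The Cretaceous closes at 66 Ma and the Quaternary opens at 2.58 Ma, so the interval is 66 − 2.58 = 63.42 Myr.
A period fits inside if it starts at or after 66 Ma and ends at or before 2.58 Ma; oldest first that gives Paleogene, Neogene.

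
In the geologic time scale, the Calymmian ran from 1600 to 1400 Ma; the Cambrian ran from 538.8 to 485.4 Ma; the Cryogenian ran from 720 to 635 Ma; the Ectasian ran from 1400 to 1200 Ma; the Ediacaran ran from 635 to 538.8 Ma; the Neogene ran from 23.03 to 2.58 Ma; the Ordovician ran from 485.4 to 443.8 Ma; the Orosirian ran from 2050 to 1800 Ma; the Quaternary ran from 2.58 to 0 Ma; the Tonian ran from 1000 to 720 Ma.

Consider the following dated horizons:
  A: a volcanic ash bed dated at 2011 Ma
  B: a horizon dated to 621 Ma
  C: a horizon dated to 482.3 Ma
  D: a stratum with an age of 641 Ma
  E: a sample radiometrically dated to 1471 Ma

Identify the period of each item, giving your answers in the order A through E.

A: 2011 Ma lies in 2050–1800 Ma, so Orosirian.
B: 621 Ma lies in 635–538.8 Ma, so Ediacaran.
C: 482.3 Ma lies in 485.4–443.8 Ma, so Ordovician.
D: 641 Ma lies in 720–635 Ma, so Cryogenian.
E: 1471 Ma lies in 1600–1400 Ma, so Calymmian.

A — Orosirian; B — Ediacaran; C — Ordovician; D — Cryogenian; E — Calymmian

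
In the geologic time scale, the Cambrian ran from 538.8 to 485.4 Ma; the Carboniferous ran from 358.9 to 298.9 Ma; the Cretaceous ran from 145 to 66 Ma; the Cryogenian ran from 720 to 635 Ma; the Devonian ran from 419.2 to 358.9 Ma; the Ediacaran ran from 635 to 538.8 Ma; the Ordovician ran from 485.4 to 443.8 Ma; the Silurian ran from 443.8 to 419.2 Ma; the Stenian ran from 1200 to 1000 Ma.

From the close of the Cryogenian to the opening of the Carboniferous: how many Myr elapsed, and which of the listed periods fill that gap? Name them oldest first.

End of Cryogenian = 635 Ma; start of Carboniferous = 358.9 Ma.
Gap = 635 − 358.9 = 276.1 Myr.
Periods wholly inside 635–358.9 Ma: Ediacaran (635–538.8), Cambrian (538.8–485.4), Ordovician (485.4–443.8), Silurian (443.8–419.2), Devonian (419.2–358.9).

276.1 million years; Ediacaran, Cambrian, Ordovician, Silurian, Devonian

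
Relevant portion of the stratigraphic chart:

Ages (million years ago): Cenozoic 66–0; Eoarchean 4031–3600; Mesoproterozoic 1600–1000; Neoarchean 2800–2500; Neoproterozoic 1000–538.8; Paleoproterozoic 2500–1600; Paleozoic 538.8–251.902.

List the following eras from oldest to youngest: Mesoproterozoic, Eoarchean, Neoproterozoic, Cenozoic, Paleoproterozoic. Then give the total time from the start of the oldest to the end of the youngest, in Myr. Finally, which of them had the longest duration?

From the excerpt: Mesoproterozoic 1600–1000; Eoarchean 4031–3600; Neoproterozoic 1000–538.8; Cenozoic 66–0; Paleoproterozoic 2500–1600 (Ma).
Larger Ma is earlier, so the oldest is Eoarchean and the youngest is Cenozoic; oldest to youngest: Eoarchean, Paleoproterozoic, Mesoproterozoic, Neoproterozoic, Cenozoic.
Oldest start 4031 minus youngest end 0 gives 4031 Myr overall.
Individual lengths (start − end): Paleoproterozoic 900; Cenozoic 66; Eoarchean 431; Mesoproterozoic 600; Neoproterozoic 461.2. The largest is Paleoproterozoic at 900 Myr.

Eoarchean, Paleoproterozoic, Mesoproterozoic, Neoproterozoic, Cenozoic; total span 4031 Myr; longest is Paleoproterozoic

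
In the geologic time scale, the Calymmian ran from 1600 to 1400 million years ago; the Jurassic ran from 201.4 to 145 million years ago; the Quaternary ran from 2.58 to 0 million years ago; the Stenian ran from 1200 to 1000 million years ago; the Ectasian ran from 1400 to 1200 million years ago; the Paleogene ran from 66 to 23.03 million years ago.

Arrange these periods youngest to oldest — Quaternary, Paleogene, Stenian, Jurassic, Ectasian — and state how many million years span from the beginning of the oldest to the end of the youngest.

Start ages (Ma): Ectasian 1400, Stenian 1200, Jurassic 201.4, Paleogene 66, Quaternary 2.58.
Ordered youngest to oldest: Quaternary, Paleogene, Jurassic, Stenian, Ectasian.
Span = 1400 − 0 = 1400 Myr.

Quaternary, Paleogene, Jurassic, Stenian, Ectasian; total span 1400 Myr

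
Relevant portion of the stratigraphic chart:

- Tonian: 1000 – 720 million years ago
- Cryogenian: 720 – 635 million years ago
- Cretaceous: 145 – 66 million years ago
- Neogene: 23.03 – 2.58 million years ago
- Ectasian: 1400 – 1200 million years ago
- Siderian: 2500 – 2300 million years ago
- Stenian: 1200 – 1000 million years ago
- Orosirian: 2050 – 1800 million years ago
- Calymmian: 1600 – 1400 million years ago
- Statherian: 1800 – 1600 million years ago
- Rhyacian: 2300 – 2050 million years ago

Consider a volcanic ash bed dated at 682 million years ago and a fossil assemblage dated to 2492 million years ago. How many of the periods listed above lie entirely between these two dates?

2492 Ma sits inside the Siderian (2500–2300) and 682 Ma inside the Cryogenian (720–635); neither of those is wholly between the two dates.
The listed periods lying completely between them are Rhyacian, Orosirian, Statherian, Calymmian, Ectasian, Stenian, Tonian — 7 in all.

7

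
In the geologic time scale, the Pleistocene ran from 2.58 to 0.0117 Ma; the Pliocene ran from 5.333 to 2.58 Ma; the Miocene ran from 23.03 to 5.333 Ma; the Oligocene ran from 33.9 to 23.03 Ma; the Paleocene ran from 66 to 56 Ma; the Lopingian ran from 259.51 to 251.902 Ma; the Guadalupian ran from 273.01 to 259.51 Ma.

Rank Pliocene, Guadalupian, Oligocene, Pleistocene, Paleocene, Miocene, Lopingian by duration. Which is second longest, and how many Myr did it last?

Guadalupian, 13.5 million years

Durations: Pliocene 2.753; Guadalupian 13.5; Oligocene 10.87; Pleistocene 2.5683; Paleocene 10; Miocene 17.697; Lopingian 7.608 Myr.
Sorted longest-first: Miocene (17.697), Guadalupian (13.5), Oligocene (10.87), Paleocene (10), Lopingian (7.608), Pliocene (2.753), Pleistocene (2.5683).
The second longest is Guadalupian at 13.5 Myr.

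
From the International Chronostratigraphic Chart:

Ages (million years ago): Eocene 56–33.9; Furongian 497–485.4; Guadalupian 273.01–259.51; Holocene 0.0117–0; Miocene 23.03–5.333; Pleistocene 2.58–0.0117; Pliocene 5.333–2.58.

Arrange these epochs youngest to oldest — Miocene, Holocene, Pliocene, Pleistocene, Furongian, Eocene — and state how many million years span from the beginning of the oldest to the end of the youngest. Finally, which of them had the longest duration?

Holocene → Pleistocene → Pliocene → Miocene → Eocene → Furongian; total span 497 Myr; longest is Eocene

Start ages (Ma): Furongian 497, Eocene 56, Miocene 23.03, Pliocene 5.333, Pleistocene 2.58, Holocene 0.0117.
Ordered youngest to oldest: Holocene, Pleistocene, Pliocene, Miocene, Eocene, Furongian.
Span = 497 − 0 = 497 Myr.
Durations: Eocene 22.1, Holocene 0.0117, Furongian 11.6, Miocene 17.697, Pliocene 2.753, Pleistocene 2.5683 → longest is Eocene (22.1 Myr).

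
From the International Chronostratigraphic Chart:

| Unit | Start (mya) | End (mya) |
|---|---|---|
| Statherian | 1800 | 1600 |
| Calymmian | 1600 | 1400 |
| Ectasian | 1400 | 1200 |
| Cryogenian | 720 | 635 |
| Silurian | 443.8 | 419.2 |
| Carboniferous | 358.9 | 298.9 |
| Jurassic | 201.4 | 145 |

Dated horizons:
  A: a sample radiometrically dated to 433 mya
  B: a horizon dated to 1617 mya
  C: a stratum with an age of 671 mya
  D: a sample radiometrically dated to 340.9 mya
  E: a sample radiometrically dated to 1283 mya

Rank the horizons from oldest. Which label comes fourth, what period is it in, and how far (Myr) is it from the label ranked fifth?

A, in the Silurian; 92.1 million years to D

Larger Ma means older, so oldest first: B 1617 > E 1283 > C 671 > A 433 > D 340.9.
Counting 4 along gives A (433 Ma); the excerpt puts that inside the Silurian, 443.8–419.2 Ma.
Next in line is D (340.9 Ma), and 433 − 340.9 = 92.1 Myr.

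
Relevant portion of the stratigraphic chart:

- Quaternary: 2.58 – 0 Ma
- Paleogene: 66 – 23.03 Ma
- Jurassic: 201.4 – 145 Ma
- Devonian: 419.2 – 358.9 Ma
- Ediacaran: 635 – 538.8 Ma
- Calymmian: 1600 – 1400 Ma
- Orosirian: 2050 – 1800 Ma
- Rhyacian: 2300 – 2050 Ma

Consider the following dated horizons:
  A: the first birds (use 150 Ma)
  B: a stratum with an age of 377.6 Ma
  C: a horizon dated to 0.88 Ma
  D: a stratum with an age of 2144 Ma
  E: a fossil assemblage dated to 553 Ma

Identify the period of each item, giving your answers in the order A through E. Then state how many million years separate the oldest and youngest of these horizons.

Match each age against the start–end ranges in the excerpt: A = 150 Ma → Jurassic (201.4–145); B = 377.6 Ma → Devonian (419.2–358.9); C = 0.88 Ma → Quaternary (2.58–0); D = 2144 Ma → Rhyacian (2300–2050); E = 553 Ma → Ediacaran (635–538.8).
The largest age is 2144 Ma and the smallest is 0.88 Ma; their difference is 2143.12 Myr.

A — Jurassic; B — Devonian; C — Quaternary; D — Rhyacian; E — Ediacaran; span 2143.12 million years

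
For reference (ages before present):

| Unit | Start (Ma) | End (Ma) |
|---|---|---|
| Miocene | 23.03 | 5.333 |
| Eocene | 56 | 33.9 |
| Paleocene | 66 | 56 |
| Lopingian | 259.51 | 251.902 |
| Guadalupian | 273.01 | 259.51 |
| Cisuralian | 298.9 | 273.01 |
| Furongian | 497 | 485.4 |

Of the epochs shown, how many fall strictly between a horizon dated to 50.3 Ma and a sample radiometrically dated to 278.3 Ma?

The older date is 278.3 Ma and the younger is 50.3 Ma.
Epochs with start < 278.3 and end > 50.3 Ma: Guadalupian (273.01–259.51), Lopingian (259.51–251.902), Paleocene (66–56).
That is 3 complete epochs.

3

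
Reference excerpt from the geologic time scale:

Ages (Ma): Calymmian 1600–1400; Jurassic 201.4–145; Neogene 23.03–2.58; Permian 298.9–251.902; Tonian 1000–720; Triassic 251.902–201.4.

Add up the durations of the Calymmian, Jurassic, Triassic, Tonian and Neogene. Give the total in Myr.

Each duration: Calymmian = 200; Jurassic = 56.4; Triassic = 50.502; Tonian = 280; Neogene = 20.45.
Sum: 200 + 56.4 + 50.502 + 280 + 20.45 = 607.352 Myr.

607.352 million years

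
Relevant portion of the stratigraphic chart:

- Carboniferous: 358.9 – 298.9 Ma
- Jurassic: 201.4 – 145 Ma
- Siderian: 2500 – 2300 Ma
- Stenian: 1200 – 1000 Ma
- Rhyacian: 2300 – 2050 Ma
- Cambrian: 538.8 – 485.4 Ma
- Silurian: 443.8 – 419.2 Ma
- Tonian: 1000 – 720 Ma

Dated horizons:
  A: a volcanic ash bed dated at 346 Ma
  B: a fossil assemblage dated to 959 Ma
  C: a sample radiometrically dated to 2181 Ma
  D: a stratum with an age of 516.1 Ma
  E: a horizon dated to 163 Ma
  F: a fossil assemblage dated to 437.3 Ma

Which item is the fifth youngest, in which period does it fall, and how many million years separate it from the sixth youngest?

Smaller Ma means younger, so youngest first: E 163 < A 346 < F 437.3 < D 516.1 < B 959 < C 2181.
Counting 5 along gives B (959 Ma); the excerpt puts that inside the Tonian, 1000–720 Ma.
Next in line is C (2181 Ma), and 2181 − 959 = 1222 Myr.

B, in the Tonian; 1222 million years to C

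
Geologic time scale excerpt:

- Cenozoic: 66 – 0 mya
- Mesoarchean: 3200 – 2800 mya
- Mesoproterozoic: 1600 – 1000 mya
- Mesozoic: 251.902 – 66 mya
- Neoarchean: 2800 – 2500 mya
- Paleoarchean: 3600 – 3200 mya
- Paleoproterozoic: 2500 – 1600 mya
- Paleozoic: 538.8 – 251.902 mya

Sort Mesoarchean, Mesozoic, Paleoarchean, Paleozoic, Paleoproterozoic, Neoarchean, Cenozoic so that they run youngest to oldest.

Cenozoic, Mesozoic, Paleozoic, Paleoproterozoic, Neoarchean, Mesoarchean, Paleoarchean

Read off each span (Ma): Mesoarchean 3200–2800; Mesozoic 251.902–66; Paleoarchean 3600–3200; Paleozoic 538.8–251.902; Paleoproterozoic 2500–1600; Neoarchean 2800–2500; Cenozoic 66–0.
Larger Ma is older, so oldest→youngest is Paleoarchean, Mesoarchean, Neoarchean, Paleoproterozoic, Paleozoic, Mesozoic, Cenozoic; reverse it for youngest→oldest.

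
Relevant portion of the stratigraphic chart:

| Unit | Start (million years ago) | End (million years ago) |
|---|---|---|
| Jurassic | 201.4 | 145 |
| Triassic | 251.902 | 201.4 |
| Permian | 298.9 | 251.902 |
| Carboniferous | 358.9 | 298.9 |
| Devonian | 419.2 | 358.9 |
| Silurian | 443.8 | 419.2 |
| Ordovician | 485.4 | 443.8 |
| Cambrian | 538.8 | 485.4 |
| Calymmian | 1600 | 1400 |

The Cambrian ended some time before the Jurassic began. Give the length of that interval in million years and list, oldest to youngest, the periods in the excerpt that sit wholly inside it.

The Cambrian closes at 485.4 Ma and the Jurassic opens at 201.4 Ma, so the interval is 485.4 − 201.4 = 284 Myr.
A period fits inside if it starts at or after 485.4 Ma and ends at or before 201.4 Ma; oldest first that gives Ordovician, Silurian, Devonian, Carboniferous, Permian, Triassic.

284 million years; Ordovician, Silurian, Devonian, Carboniferous, Permian, Triassic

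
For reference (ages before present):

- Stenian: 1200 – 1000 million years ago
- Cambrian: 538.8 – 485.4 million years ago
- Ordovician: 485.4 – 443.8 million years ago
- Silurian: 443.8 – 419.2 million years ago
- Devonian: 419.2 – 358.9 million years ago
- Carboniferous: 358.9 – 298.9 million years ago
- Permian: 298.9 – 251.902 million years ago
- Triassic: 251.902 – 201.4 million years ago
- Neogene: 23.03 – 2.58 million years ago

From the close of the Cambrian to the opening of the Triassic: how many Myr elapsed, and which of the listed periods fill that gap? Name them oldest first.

End of Cambrian = 485.4 Ma; start of Triassic = 251.902 Ma.
Gap = 485.4 − 251.902 = 233.498 Myr.
Periods wholly inside 485.4–251.902 Ma: Ordovician (485.4–443.8), Silurian (443.8–419.2), Devonian (419.2–358.9), Carboniferous (358.9–298.9), Permian (298.9–251.902).

233.498 million years; Ordovician, Silurian, Devonian, Carboniferous, Permian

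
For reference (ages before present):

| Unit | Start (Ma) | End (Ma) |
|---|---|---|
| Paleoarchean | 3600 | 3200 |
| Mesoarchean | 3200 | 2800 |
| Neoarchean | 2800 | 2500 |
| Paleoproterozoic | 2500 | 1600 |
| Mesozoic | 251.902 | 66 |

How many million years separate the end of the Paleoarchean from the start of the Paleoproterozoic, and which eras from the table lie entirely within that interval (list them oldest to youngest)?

The Paleoarchean closes at 3200 Ma and the Paleoproterozoic opens at 2500 Ma, so the interval is 3200 − 2500 = 700 Myr.
An era fits inside if it starts at or after 3200 Ma and ends at or before 2500 Ma; oldest first that gives Mesoarchean, Neoarchean.

700 million years; Mesoarchean, Neoarchean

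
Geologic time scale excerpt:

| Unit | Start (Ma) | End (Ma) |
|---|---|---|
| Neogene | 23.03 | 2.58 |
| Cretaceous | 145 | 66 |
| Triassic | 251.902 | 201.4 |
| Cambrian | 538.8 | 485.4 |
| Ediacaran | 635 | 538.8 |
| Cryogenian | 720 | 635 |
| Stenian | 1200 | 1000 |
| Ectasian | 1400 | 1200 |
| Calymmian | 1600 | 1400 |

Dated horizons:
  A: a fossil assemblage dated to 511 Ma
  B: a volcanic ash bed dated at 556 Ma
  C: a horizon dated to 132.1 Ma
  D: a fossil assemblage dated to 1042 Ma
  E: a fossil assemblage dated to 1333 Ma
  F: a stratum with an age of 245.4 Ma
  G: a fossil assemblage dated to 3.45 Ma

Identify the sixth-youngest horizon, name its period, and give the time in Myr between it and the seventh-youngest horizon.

Sorted youngest-first by Ma: G (3.45), C (132.1), F (245.4), A (511), B (556), D (1042), E (1333).
The sixth youngest is D at 1042 Ma, which lies in 1200–1000 Ma: the Stenian.
The seventh youngest is E at 1333 Ma; separation = |1042 − 1333| = 291 Myr.

D, in the Stenian; 291 million years to E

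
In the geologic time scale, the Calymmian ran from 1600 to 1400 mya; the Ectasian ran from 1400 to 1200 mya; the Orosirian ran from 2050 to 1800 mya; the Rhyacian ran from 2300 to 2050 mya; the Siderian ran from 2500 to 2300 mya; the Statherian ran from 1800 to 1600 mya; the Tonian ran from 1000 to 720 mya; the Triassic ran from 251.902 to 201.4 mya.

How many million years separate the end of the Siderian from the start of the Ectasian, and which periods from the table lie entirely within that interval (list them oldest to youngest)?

900 million years; Rhyacian, Orosirian, Statherian, Calymmian

End of Siderian = 2300 Ma; start of Ectasian = 1400 Ma.
Gap = 2300 − 1400 = 900 Myr.
Periods wholly inside 2300–1400 Ma: Rhyacian (2300–2050), Orosirian (2050–1800), Statherian (1800–1600), Calymmian (1600–1400).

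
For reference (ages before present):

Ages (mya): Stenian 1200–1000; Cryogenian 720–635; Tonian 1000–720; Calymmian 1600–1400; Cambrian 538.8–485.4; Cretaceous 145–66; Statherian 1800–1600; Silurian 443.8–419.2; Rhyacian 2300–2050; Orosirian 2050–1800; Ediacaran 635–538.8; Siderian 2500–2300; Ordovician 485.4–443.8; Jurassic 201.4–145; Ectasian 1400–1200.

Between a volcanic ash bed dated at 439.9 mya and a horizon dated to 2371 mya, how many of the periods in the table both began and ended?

11

2371 Ma sits inside the Siderian (2500–2300) and 439.9 Ma inside the Silurian (443.8–419.2); neither of those is wholly between the two dates.
The listed periods lying completely between them are Rhyacian, Orosirian, Statherian, Calymmian, Ectasian, Stenian, Tonian, Cryogenian, Ediacaran, Cambrian, Ordovician — 11 in all.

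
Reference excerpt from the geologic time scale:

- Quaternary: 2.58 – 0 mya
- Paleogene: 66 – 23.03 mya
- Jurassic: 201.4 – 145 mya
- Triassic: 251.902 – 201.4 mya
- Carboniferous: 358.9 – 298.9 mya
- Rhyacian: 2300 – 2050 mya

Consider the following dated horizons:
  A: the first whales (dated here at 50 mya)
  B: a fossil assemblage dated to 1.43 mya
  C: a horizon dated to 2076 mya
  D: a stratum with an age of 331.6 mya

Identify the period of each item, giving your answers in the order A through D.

Match each age against the start–end ranges in the excerpt: A = 50 Ma → Paleogene (66–23.03); B = 1.43 Ma → Quaternary (2.58–0); C = 2076 Ma → Rhyacian (2300–2050); D = 331.6 Ma → Carboniferous (358.9–298.9).

A — Paleogene; B — Quaternary; C — Rhyacian; D — Carboniferous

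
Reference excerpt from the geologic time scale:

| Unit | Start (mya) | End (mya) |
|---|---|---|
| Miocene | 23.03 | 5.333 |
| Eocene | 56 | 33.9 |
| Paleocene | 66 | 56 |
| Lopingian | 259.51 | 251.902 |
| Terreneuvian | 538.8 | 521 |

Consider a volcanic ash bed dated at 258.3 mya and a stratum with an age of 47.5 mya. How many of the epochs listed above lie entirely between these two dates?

258.3 Ma sits inside the Lopingian (259.51–251.902) and 47.5 Ma inside the Eocene (56–33.9); neither of those is wholly between the two dates.
The listed epochs lying completely between them are Paleocene — 1 in all.

1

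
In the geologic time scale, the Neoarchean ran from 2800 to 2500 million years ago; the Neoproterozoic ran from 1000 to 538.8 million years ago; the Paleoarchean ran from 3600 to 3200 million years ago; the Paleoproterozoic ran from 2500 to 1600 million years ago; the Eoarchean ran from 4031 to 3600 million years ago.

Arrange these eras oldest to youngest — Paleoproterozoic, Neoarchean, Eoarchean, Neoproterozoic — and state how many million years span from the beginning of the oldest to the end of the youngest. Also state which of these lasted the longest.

Eoarchean → Neoarchean → Paleoproterozoic → Neoproterozoic; total span 3492.2 Myr; longest is Paleoproterozoic

From the excerpt: Paleoproterozoic 2500–1600; Neoarchean 2800–2500; Eoarchean 4031–3600; Neoproterozoic 1000–538.8 (Ma).
Larger Ma is earlier, so the oldest is Eoarchean and the youngest is Neoproterozoic; oldest to youngest: Eoarchean, Neoarchean, Paleoproterozoic, Neoproterozoic.
Oldest start 4031 minus youngest end 538.8 gives 3492.2 Myr overall.
Individual lengths (start − end): Neoarchean 300; Neoproterozoic 461.2; Eoarchean 431; Paleoproterozoic 900. The largest is Paleoproterozoic at 900 Myr.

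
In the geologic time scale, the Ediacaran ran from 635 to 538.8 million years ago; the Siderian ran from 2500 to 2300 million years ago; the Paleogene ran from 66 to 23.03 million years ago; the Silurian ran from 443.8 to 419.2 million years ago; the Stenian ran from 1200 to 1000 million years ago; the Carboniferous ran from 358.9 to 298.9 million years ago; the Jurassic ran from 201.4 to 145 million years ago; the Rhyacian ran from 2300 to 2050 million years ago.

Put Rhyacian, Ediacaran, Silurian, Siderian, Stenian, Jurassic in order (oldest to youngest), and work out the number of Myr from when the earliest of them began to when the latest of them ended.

From the excerpt: Rhyacian 2300–2050; Ediacaran 635–538.8; Silurian 443.8–419.2; Siderian 2500–2300; Stenian 1200–1000; Jurassic 201.4–145 (Ma).
Larger Ma is earlier, so the oldest is Siderian and the youngest is Jurassic; oldest to youngest: Siderian, Rhyacian, Stenian, Ediacaran, Silurian, Jurassic.
Oldest start 2500 minus youngest end 145 gives 2355 Myr overall.

Siderian, Rhyacian, Stenian, Ediacaran, Silurian, Jurassic; total span 2355 Myr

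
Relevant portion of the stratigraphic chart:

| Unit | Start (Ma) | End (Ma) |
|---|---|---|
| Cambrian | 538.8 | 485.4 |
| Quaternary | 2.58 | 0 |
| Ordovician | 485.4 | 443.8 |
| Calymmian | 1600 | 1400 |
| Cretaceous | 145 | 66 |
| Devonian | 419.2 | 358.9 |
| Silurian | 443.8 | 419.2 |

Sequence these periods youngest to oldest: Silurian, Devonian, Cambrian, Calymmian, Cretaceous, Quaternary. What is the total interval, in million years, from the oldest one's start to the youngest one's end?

Quaternary, Cretaceous, Devonian, Silurian, Cambrian, Calymmian; total span 1600 Myr

From the excerpt: Silurian 443.8–419.2; Devonian 419.2–358.9; Cambrian 538.8–485.4; Calymmian 1600–1400; Cretaceous 145–66; Quaternary 2.58–0 (Ma).
Larger Ma is earlier, so the oldest is Calymmian and the youngest is Quaternary; youngest to oldest: Quaternary, Cretaceous, Devonian, Silurian, Cambrian, Calymmian.
Oldest start 1600 minus youngest end 0 gives 1600 Myr overall.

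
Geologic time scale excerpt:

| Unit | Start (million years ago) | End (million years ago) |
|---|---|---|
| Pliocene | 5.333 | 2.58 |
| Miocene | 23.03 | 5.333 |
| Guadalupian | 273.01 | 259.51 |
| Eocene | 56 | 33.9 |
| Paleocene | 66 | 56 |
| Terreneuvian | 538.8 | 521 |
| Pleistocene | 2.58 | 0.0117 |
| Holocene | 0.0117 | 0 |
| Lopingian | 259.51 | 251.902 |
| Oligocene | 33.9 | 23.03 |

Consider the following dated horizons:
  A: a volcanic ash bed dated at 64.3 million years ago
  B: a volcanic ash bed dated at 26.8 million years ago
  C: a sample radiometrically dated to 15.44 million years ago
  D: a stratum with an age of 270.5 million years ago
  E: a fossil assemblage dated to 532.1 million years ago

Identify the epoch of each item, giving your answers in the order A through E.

Match each age against the start–end ranges in the excerpt: A = 64.3 Ma → Paleocene (66–56); B = 26.8 Ma → Oligocene (33.9–23.03); C = 15.44 Ma → Miocene (23.03–5.333); D = 270.5 Ma → Guadalupian (273.01–259.51); E = 532.1 Ma → Terreneuvian (538.8–521).

A — Paleocene; B — Oligocene; C — Miocene; D — Guadalupian; E — Terreneuvian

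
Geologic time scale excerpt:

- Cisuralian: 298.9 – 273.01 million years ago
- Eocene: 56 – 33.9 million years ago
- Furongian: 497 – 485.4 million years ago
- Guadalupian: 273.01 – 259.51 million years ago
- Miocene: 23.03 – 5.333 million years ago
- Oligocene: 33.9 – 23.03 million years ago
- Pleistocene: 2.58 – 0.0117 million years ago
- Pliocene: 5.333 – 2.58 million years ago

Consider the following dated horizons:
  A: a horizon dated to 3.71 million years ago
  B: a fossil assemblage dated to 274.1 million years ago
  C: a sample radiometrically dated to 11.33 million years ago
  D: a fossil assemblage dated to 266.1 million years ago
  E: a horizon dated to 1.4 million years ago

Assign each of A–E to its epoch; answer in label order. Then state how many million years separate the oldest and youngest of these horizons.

A — Pliocene; B — Cisuralian; C — Miocene; D — Guadalupian; E — Pleistocene; span 272.7 million years

A: 3.71 Ma lies in 5.333–2.58 Ma, so Pliocene.
B: 274.1 Ma lies in 298.9–273.01 Ma, so Cisuralian.
C: 11.33 Ma lies in 23.03–5.333 Ma, so Miocene.
D: 266.1 Ma lies in 273.01–259.51 Ma, so Guadalupian.
E: 1.4 Ma lies in 2.58–0.0117 Ma, so Pleistocene.
Oldest = 274.1 Ma, youngest = 1.4 Ma → span 272.7 Myr.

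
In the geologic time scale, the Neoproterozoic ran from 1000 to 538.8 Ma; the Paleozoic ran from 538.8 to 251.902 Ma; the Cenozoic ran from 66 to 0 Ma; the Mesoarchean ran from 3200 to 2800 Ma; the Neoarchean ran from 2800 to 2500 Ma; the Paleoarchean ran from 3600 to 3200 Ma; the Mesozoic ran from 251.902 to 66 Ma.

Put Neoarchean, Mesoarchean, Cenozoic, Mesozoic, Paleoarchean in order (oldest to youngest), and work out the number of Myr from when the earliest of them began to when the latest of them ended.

From the excerpt: Neoarchean 2800–2500; Mesoarchean 3200–2800; Cenozoic 66–0; Mesozoic 251.902–66; Paleoarchean 3600–3200 (Ma).
Larger Ma is earlier, so the oldest is Paleoarchean and the youngest is Cenozoic; oldest to youngest: Paleoarchean, Mesoarchean, Neoarchean, Mesozoic, Cenozoic.
Oldest start 3600 minus youngest end 0 gives 3600 Myr overall.

Paleoarchean, Mesoarchean, Neoarchean, Mesozoic, Cenozoic; total span 3600 Myr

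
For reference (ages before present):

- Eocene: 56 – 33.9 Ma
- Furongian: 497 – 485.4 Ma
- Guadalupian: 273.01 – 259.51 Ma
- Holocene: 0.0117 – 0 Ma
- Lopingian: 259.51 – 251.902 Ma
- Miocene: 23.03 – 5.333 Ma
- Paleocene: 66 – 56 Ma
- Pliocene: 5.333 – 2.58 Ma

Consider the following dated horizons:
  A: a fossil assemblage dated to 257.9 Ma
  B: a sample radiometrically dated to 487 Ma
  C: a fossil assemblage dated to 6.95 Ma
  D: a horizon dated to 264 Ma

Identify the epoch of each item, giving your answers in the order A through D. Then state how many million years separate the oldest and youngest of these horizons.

A: 257.9 Ma lies in 259.51–251.902 Ma, so Lopingian.
B: 487 Ma lies in 497–485.4 Ma, so Furongian.
C: 6.95 Ma lies in 23.03–5.333 Ma, so Miocene.
D: 264 Ma lies in 273.01–259.51 Ma, so Guadalupian.
Oldest = 487 Ma, youngest = 6.95 Ma → span 480.05 Myr.

A — Lopingian; B — Furongian; C — Miocene; D — Guadalupian; span 480.05 million years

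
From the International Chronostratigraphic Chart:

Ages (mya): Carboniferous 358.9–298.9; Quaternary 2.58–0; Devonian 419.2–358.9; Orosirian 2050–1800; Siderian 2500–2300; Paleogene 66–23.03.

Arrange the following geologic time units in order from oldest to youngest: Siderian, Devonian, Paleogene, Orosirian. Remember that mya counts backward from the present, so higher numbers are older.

Siderian, Orosirian, Devonian, Paleogene

The oldest of these is Siderian (starts 2500 Ma) and the youngest is Paleogene (ends 23.03 Ma).
In between, by decreasing start age: Orosirian (2050), Devonian (419.2).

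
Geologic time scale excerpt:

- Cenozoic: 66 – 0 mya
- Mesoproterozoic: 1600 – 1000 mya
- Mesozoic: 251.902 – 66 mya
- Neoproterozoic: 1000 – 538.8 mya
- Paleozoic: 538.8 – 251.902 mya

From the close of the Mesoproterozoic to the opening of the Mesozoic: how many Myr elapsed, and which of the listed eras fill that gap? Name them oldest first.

The Mesoproterozoic closes at 1000 Ma and the Mesozoic opens at 251.902 Ma, so the interval is 1000 − 251.902 = 748.098 Myr.
An era fits inside if it starts at or after 1000 Ma and ends at or before 251.902 Ma; oldest first that gives Neoproterozoic, Paleozoic.

748.098 million years; Neoproterozoic, Paleozoic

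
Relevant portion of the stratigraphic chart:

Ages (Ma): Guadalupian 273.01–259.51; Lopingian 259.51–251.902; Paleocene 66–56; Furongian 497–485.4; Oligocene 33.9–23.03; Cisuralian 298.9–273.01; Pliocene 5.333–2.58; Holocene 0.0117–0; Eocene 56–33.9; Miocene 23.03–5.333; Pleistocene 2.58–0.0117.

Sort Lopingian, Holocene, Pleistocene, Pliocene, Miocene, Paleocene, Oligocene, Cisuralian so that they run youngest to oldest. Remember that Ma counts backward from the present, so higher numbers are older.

Holocene, Pleistocene, Pliocene, Miocene, Oligocene, Paleocene, Lopingian, Cisuralian

Read off each span (Ma): Lopingian 259.51–251.902; Holocene 0.0117–0; Pleistocene 2.58–0.0117; Pliocene 5.333–2.58; Miocene 23.03–5.333; Paleocene 66–56; Oligocene 33.9–23.03; Cisuralian 298.9–273.01.
Larger Ma is older, so oldest→youngest is Cisuralian, Lopingian, Paleocene, Oligocene, Miocene, Pliocene, Pleistocene, Holocene; reverse it for youngest→oldest.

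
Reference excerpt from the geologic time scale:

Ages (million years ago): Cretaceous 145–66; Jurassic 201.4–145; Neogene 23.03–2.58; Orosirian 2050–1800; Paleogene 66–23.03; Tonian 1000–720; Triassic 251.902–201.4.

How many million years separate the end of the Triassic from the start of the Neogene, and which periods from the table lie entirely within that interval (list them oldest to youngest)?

The Triassic closes at 201.4 Ma and the Neogene opens at 23.03 Ma, so the interval is 201.4 − 23.03 = 178.37 Myr.
A period fits inside if it starts at or after 201.4 Ma and ends at or before 23.03 Ma; oldest first that gives Jurassic, Cretaceous, Paleogene.

178.37 million years; Jurassic, Cretaceous, Paleogene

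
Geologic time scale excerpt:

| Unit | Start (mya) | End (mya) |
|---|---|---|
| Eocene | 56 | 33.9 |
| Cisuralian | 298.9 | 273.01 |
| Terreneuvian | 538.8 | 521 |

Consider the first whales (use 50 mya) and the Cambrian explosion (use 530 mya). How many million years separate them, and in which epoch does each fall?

480 million years apart; the first in the Eocene, the second in the Terreneuvian

Elapsed time: 530 − 50 = 480 Myr.
50 Ma lies within 56–33.9 Ma: Eocene.
530 Ma lies within 538.8–521 Ma: Terreneuvian.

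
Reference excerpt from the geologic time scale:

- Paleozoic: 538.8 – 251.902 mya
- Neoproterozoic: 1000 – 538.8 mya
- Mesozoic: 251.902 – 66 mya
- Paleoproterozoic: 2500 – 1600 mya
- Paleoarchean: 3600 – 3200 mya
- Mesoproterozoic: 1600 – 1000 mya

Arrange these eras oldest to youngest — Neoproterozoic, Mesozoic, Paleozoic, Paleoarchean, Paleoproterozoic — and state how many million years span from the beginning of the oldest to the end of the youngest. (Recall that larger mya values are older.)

Start ages (Ma): Paleoarchean 3600, Paleoproterozoic 2500, Neoproterozoic 1000, Paleozoic 538.8, Mesozoic 251.902.
Ordered oldest to youngest: Paleoarchean, Paleoproterozoic, Neoproterozoic, Paleozoic, Mesozoic.
Span = 3600 − 66 = 3534 Myr.

Paleoarchean, Paleoproterozoic, Neoproterozoic, Paleozoic, Mesozoic; total span 3534 Myr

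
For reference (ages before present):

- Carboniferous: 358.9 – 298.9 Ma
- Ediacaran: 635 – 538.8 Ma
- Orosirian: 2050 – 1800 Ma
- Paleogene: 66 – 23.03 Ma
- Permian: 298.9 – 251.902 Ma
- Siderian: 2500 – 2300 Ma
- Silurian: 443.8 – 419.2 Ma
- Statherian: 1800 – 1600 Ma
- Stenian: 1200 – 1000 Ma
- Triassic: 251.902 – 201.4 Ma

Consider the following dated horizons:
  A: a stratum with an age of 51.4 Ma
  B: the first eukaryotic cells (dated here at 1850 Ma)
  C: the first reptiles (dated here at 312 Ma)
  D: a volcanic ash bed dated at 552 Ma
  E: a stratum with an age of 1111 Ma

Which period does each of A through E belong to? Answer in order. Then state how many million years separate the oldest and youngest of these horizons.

Match each age against the start–end ranges in the excerpt: A = 51.4 Ma → Paleogene (66–23.03); B = 1850 Ma → Orosirian (2050–1800); C = 312 Ma → Carboniferous (358.9–298.9); D = 552 Ma → Ediacaran (635–538.8); E = 1111 Ma → Stenian (1200–1000).
The largest age is 1850 Ma and the smallest is 51.4 Ma; their difference is 1798.6 Myr.

A — Paleogene; B — Orosirian; C — Carboniferous; D — Ediacaran; E — Stenian; span 1798.6 million years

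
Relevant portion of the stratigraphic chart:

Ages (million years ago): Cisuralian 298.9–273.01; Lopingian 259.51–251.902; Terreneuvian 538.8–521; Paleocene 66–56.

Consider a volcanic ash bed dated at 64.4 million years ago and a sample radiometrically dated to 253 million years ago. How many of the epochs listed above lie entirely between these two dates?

Checking each listed span, none has both start < 253 Ma and end > 64.4 Ma — every epoch straddles one of the two dates or lies outside them — so the count is 0.

0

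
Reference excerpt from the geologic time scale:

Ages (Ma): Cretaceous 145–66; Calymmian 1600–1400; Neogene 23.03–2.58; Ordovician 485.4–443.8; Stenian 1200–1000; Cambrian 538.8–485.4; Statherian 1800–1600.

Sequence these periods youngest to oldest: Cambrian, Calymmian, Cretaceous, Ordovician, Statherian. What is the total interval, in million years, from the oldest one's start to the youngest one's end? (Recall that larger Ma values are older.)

From the excerpt: Cambrian 538.8–485.4; Calymmian 1600–1400; Cretaceous 145–66; Ordovician 485.4–443.8; Statherian 1800–1600 (Ma).
Larger Ma is earlier, so the oldest is Statherian and the youngest is Cretaceous; youngest to oldest: Cretaceous, Ordovician, Cambrian, Calymmian, Statherian.
Oldest start 1800 minus youngest end 66 gives 1734 Myr overall.

Cretaceous → Ordovician → Cambrian → Calymmian → Statherian; total span 1734 Myr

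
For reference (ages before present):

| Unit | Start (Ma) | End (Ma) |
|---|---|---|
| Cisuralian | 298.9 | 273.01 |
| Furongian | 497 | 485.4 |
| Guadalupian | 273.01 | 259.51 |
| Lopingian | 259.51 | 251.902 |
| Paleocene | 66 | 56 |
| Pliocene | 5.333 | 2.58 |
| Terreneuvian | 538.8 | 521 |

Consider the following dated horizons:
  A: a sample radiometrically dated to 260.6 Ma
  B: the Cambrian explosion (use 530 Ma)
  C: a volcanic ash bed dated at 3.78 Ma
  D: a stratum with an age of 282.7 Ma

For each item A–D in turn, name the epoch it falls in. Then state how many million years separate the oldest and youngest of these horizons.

Match each age against the start–end ranges in the excerpt: A = 260.6 Ma → Guadalupian (273.01–259.51); B = 530 Ma → Terreneuvian (538.8–521); C = 3.78 Ma → Pliocene (5.333–2.58); D = 282.7 Ma → Cisuralian (298.9–273.01).
The largest age is 530 Ma and the smallest is 3.78 Ma; their difference is 526.22 Myr.

A — Guadalupian; B — Terreneuvian; C — Pliocene; D — Cisuralian; span 526.22 million years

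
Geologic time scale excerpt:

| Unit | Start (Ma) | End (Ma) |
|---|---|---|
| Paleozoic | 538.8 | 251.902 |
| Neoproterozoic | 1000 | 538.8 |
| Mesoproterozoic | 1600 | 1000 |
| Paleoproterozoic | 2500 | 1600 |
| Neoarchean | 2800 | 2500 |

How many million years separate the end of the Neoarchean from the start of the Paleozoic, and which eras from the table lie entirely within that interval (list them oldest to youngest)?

End of Neoarchean = 2500 Ma; start of Paleozoic = 538.8 Ma.
Gap = 2500 − 538.8 = 1961.2 Myr.
Eras wholly inside 2500–538.8 Ma: Paleoproterozoic (2500–1600), Mesoproterozoic (1600–1000), Neoproterozoic (1000–538.8).

1961.2 million years; Paleoproterozoic, Mesoproterozoic, Neoproterozoic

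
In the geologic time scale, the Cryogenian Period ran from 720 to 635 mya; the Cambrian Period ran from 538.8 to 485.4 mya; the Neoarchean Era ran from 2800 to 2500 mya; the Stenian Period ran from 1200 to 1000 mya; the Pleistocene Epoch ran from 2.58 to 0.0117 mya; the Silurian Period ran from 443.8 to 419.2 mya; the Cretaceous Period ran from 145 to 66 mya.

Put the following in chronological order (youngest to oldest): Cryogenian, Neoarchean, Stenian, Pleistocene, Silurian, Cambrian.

Read off each span (Ma): Cryogenian 720–635; Neoarchean 2800–2500; Stenian 1200–1000; Pleistocene 2.58–0.0117; Silurian 443.8–419.2; Cambrian 538.8–485.4.
Larger Ma is older, so oldest→youngest is Neoarchean, Stenian, Cryogenian, Cambrian, Silurian, Pleistocene; reverse it for youngest→oldest.

Pleistocene → Silurian → Cambrian → Cryogenian → Stenian → Neoarchean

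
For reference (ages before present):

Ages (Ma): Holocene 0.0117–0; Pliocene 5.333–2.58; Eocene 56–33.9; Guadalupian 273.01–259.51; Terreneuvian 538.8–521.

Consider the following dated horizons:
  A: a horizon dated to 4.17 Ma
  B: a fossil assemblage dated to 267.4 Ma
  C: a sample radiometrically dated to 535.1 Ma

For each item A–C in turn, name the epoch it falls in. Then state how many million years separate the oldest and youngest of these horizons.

A: 4.17 Ma lies in 5.333–2.58 Ma, so Pliocene.
B: 267.4 Ma lies in 273.01–259.51 Ma, so Guadalupian.
C: 535.1 Ma lies in 538.8–521 Ma, so Terreneuvian.
Oldest = 535.1 Ma, youngest = 4.17 Ma → span 530.93 Myr.

A — Pliocene; B — Guadalupian; C — Terreneuvian; span 530.93 million years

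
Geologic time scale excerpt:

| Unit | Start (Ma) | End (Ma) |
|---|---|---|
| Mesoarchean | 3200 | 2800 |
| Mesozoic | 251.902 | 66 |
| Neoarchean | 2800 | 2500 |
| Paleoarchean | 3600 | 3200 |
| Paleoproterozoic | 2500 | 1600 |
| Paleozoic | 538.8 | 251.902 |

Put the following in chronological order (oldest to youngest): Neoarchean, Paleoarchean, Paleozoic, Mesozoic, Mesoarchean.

Read off each span (Ma): Neoarchean 2800–2500; Paleoarchean 3600–3200; Paleozoic 538.8–251.902; Mesozoic 251.902–66; Mesoarchean 3200–2800.
Larger Ma is older, so oldest→youngest is Paleoarchean, Mesoarchean, Neoarchean, Paleozoic, Mesozoic.

Paleoarchean, Mesoarchean, Neoarchean, Paleozoic, Mesozoic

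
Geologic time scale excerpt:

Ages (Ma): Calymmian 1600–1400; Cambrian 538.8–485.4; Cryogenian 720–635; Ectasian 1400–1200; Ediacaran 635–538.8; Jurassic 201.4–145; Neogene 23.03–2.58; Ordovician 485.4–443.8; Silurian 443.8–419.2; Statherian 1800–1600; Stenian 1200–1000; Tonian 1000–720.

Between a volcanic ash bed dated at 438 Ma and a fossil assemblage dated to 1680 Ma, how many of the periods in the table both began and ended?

8

1680 Ma sits inside the Statherian (1800–1600) and 438 Ma inside the Silurian (443.8–419.2); neither of those is wholly between the two dates.
The listed periods lying completely between them are Calymmian, Ectasian, Stenian, Tonian, Cryogenian, Ediacaran, Cambrian, Ordovician — 8 in all.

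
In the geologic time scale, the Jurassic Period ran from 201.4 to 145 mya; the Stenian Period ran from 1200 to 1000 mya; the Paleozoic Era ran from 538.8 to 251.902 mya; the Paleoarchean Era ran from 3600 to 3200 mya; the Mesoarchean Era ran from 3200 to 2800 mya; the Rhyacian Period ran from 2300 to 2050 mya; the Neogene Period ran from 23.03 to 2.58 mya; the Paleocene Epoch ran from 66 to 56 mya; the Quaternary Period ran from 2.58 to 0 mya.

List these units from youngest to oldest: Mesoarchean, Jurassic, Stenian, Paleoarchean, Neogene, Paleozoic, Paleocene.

Sorting by start age (ascending Ma, since larger Ma = older): Neogene began 23.03, Paleocene began 66, Jurassic began 201.4, Paleozoic began 538.8, Stenian began 1200, Mesoarchean began 3200, Paleoarchean began 3600.

Neogene, Paleocene, Jurassic, Paleozoic, Stenian, Mesoarchean, Paleoarchean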